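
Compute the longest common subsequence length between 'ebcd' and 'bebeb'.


DP table for LCS of 'ebcd' and 'bebeb':
       b  e  b  e  b
    0  0  0  0  0  0
  e 0  0  1  1  1  1
  b 0  1  1  2  2  2
  c 0  1  1  2  2  2
  d 0  1  1  2  2  2
LCS: 'eb'
LCS length = 2

2


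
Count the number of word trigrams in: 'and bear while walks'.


Word trigrams from [4] words:
  Trigram 1: (and bear while)
  Trigram 2: (bear while walks)
Total word trigrams: 4 - 2 = 2

2


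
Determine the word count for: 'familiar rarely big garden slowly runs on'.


Counting words by splitting on spaces:
  Word 1: 'familiar'
  Word 2: 'rarely'
  Word 3: 'big'
  Word 4: 'garden'
  Word 5: 'slowly'
  Word 6: 'runs'
  Word 7: 'on'
Total words: 7

7


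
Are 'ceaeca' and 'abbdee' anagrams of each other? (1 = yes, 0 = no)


Sort characters of 'ceaeca': 'aaccee'
Sort characters of 'abbdee': 'abbdee'
Sorted forms differ -> they are NOT anagrams
Result: 0

0


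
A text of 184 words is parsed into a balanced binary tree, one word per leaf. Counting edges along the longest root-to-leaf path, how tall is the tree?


In a balanced binary tree with n leaves the deepest leaf is ceil(log2(n)) edges below the root.
log2(184) = 7.5236
ceil(7.5236) = 8
height (edges) = 8

8


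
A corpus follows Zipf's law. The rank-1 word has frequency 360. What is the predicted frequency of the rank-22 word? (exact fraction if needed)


Zipf's law: freq(rank) = f1 / rank
f1 = 360, rank = 22
freq = 360 / 22
GCD(360, 22) = 2
Simplified: 180/11

180/11


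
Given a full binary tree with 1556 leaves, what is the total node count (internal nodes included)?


Leaf nodes (terminals): 1556
Internal nodes = n - 1 = 1556 - 1 = 1555
Total = leaves + internal = 1556 + 1555 = 3111

3111


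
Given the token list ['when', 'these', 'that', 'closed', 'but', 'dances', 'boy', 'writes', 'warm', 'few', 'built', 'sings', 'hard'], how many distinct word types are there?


Listing all tokens and tracking unique types:
  Token 1: 'when' -> NEW (unique so far: 1)
  Token 2: 'these' -> NEW (unique so far: 2)
  Token 3: 'that' -> NEW (unique so far: 3)
  Token 4: 'closed' -> NEW (unique so far: 4)
  Token 5: 'but' -> NEW (unique so far: 5)
  Token 6: 'dances' -> NEW (unique so far: 6)
  Token 7: 'boy' -> NEW (unique so far: 7)
  Token 8: 'writes' -> NEW (unique so far: 8)
  Token 9: 'warm' -> NEW (unique so far: 9)
  Token 10: 'few' -> NEW (unique so far: 10)
  Token 11: 'built' -> NEW (unique so far: 11)
  Token 12: 'sings' -> NEW (unique so far: 12)
  Token 13: 'hard' -> NEW (unique so far: 13)
Unique types: ('boy', 'built', 'but', 'closed', 'dances', 'few', 'hard', 'sings', 'that', 'these', 'warm', 'when', 'writes')
Vocabulary size: 13

13


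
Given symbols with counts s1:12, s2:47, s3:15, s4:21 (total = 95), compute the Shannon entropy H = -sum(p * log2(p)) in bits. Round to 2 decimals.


Computing entropy H = -sum(p_i * log2(p_i)):
  s1: p = 12/95 = 0.1263, -p*log2(p) = 0.3770
  s2: p = 47/95 = 0.4947, -p*log2(p) = 0.5023
  s3: p = 15/95 = 0.1579, -p*log2(p) = 0.4205
  s4: p = 21/95 = 0.2211, -p*log2(p) = 0.4814
H = sum of terms = 1.7812
Rounded to 2 decimals: 1.78

1.78


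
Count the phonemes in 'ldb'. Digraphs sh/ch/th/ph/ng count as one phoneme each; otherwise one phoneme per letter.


Parsing 'ldb' greedily, digraphs first:
  'l' -> consonant phoneme (phonemes so far: 1)
  'd' -> consonant phoneme (phonemes so far: 2)
  'b' -> consonant phoneme (phonemes so far: 3)
Total phonemes: 3

3


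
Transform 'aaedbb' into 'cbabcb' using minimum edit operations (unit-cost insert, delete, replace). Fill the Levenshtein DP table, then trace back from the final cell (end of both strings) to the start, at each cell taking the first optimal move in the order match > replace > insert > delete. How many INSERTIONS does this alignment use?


Edit distance = 5. Backtracking from cell (6, 6) with preference match > replace > insert > delete,
then listing the resulting alignment 'aaedbb' -> 'cbabcb' left to right:
  Step 1: replace a->c
  Step 2: replace a->b
  Step 3: replace e->a
  Step 4: replace d->b
  Step 5: replace b->c
  Step 6: keep 'b'
Total insertions: 0

0


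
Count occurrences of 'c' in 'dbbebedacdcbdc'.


Scanning 'dbbebedacdcbdc' for 'c':
  Position 8: 'c' -> MATCH (count: 1)
  Position 10: 'c' -> MATCH (count: 2)
  Position 13: 'c' -> MATCH (count: 3)
Total occurrences of 'c': 3

3


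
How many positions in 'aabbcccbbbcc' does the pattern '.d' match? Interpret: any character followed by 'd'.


Pattern: .d means any character followed by 'd'.
Scanning 'aabbcccbbbcc' position-by-position:
  Pos 0: window 'aa' -> no
  Pos 1: window 'ab' -> no
  Pos 2: window 'bb' -> no
  Pos 3: window 'bc' -> no
  Pos 4: window 'cc' -> no
  Pos 5: window 'cc' -> no
  Pos 6: window 'cb' -> no
  Pos 7: window 'bb' -> no
  Pos 8: window 'bb' -> no
  Pos 9: window 'bc' -> no
  Pos 10: window 'cc' -> no
  Pos 11: window 'c' -> no
Total matches: 0

0


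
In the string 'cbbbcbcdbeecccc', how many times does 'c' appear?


Scanning 'cbbbcbcdbeecccc' for 'c':
  Position 0: 'c' -> MATCH (count: 1)
  Position 4: 'c' -> MATCH (count: 2)
  Position 6: 'c' -> MATCH (count: 3)
  Position 11: 'c' -> MATCH (count: 4)
  Position 12: 'c' -> MATCH (count: 5)
  Position 13: 'c' -> MATCH (count: 6)
  Position 14: 'c' -> MATCH (count: 7)
Total occurrences of 'c': 7

7


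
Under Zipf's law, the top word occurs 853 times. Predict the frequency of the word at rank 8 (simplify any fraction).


Zipf's law: freq(rank) = f1 / rank
f1 = 853, rank = 8
freq = 853 / 8
GCD(853, 8) = 1
Simplified: 853/8

853/8


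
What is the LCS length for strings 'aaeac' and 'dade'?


DP table for LCS of 'aaeac' and 'dade':
       d  a  d  e
    0  0  0  0  0
  a 0  0  1  1  1
  a 0  0  1  1  1
  e 0  0  1  1  2
  a 0  0  1  1  2
  c 0  0  1  1  2
LCS: 'ae'
LCS length = 2

2


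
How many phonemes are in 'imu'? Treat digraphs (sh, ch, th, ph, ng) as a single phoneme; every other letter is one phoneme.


Parsing 'imu' greedily, digraphs first:
  'i' -> vowel phoneme (phonemes so far: 1)
  'm' -> consonant phoneme (phonemes so far: 2)
  'u' -> vowel phoneme (phonemes so far: 3)
Total phonemes: 3

3


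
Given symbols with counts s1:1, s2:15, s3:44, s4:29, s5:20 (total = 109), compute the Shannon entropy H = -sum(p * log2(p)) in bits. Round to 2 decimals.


Computing entropy H = -sum(p_i * log2(p_i)):
  s1: p = 1/109 = 0.0092, -p*log2(p) = 0.0621
  s2: p = 15/109 = 0.1376, -p*log2(p) = 0.3938
  s3: p = 44/109 = 0.4037, -p*log2(p) = 0.5283
  s4: p = 29/109 = 0.2661, -p*log2(p) = 0.5082
  s5: p = 20/109 = 0.1835, -p*log2(p) = 0.4489
H = sum of terms = 1.9413
Rounded to 2 decimals: 1.94

1.94


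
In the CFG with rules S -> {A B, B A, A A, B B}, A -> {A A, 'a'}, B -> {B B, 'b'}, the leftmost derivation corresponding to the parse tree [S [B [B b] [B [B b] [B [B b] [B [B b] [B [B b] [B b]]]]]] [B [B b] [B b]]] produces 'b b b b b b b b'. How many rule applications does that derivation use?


Every bracketed nonterminal node [X ...] in the tree is produced by exactly one rule application.
Reading the tree off as a leftmost derivation:
  Step 1: S  =>  B B   (applied S -> B B)
  Step 2: B B  =>  B B B   (applied B -> B B)
  Step 3: B B B  =>  b B B   (applied B -> b)
  Step 4: b B B  =>  b B B B   (applied B -> B B)
  Step 5: b B B B  =>  b b B B   (applied B -> b)
  Step 6: b b B B  =>  b b B B B   (applied B -> B B)
  Step 7: b b B B B  =>  b b b B B   (applied B -> b)
  Step 8: b b b B B  =>  b b b B B B   (applied B -> B B)
  Step 9: b b b B B B  =>  b b b b B B   (applied B -> b)
  Step 10: b b b b B B  =>  b b b b B B B   (applied B -> B B)
  Step 11: b b b b B B B  =>  b b b b b B B   (applied B -> b)
  Step 12: b b b b b B B  =>  b b b b b b B   (applied B -> b)
  Step 13: b b b b b b B  =>  b b b b b b B B   (applied B -> B B)
  Step 14: b b b b b b B B  =>  b b b b b b b B   (applied B -> b)
  Step 15: b b b b b b b B  =>  b b b b b b b b   (applied B -> b)
Final yield: b b b b b b b b
Total rewrite steps: 15

15


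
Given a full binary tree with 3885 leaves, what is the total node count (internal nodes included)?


Leaf nodes (terminals): 3885
Internal nodes = n - 1 = 3885 - 1 = 3884
Total = leaves + internal = 3885 + 3884 = 7769

7769


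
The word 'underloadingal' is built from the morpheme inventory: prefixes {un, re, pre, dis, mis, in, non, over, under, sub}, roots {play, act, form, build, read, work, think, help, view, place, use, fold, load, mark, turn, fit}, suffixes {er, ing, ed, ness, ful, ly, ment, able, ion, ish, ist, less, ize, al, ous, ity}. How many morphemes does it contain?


Segmenting 'underloadingal' against the inventory:
  'under' -> prefix (morpheme 1)
  'load' -> root (morpheme 2)
  'ing' -> suffix (morpheme 3)
  'al' -> suffix (morpheme 4)
Total morphemes: 4

4


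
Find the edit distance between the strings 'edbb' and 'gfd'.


Building DP table for s1='edbb' (len 4) and s2='gfd' (len 3):
       g  f  d
    0  1  2  3
  e 1  1  2  3
  d 2  2  2  2
  b 3  3  3  3
  b 4  4  4  4
Edit distance = dp[4][3] = 4

4


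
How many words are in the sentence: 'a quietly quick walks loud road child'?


Counting words by splitting on spaces:
  Word 1: 'a'
  Word 2: 'quietly'
  Word 3: 'quick'
  Word 4: 'walks'
  Word 5: 'loud'
  Word 6: 'road'
  Word 7: 'child'
Total words: 7

7


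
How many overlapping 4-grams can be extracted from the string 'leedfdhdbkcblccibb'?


String 'leedfdhdbkcblccibb' has length L = 18.
Number of overlapping n-grams = L - n + 1
Substituting: 18 - 4 + 1 = 15

15


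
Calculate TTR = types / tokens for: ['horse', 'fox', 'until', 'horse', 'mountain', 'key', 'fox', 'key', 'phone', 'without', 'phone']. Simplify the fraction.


Tokens: 11
Unique types: ('fox', 'horse', 'key', 'mountain', 'phone', 'until', 'without') = 7
TTR = 7/11
Already in lowest terms.

7/11


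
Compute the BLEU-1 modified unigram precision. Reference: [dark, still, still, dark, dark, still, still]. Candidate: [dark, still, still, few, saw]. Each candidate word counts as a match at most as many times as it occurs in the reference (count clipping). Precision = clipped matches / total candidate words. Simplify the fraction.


Reference word counts: {'dark': 3, 'still': 4}
Checking each candidate word (with clipping):
  'dark' -> in reference (ref count 3, used 1/3) -> match (matches: 1)
  'still' -> in reference (ref count 4, used 1/4) -> match (matches: 2)
  'still' -> in reference (ref count 4, used 2/4) -> match (matches: 3)
  'few' -> not in reference -> no match (matches: 3)
  'saw' -> not in reference -> no match (matches: 3)
Clipped matches: 3, Candidate length: 5
Precision = 3/5

3/5


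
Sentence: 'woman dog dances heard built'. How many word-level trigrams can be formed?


Word trigrams from [5] words:
  Trigram 1: (woman dog dances)
  Trigram 2: (dog dances heard)
  Trigram 3: (dances heard built)
Total word trigrams: 5 - 2 = 3

3


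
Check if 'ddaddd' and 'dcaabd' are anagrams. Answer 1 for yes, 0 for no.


Sort characters of 'ddaddd': 'addddd'
Sort characters of 'dcaabd': 'aabcdd'
Sorted forms differ -> they are NOT anagrams
Result: 0

0


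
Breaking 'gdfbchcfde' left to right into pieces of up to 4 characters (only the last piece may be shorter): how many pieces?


'gdfbchcfde' has 10 characters.
Chunking with max size 4:
  Chunk 1: 'gdfb' (positions 0-3)
  Chunk 2: 'chcf' (positions 4-7)
  Chunk 3: 'de' (positions 8-9)
Total chunks: ceil(10 / 4) = 3

3


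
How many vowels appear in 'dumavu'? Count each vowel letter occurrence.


Scanning each character of 'dumavu':
  Position 1: 'd' -> consonant (running count: 0)
  Position 2: 'u' -> vowel (running count: 1)
  Position 3: 'm' -> consonant (running count: 1)
  Position 4: 'a' -> vowel (running count: 2)
  Position 5: 'v' -> consonant (running count: 2)
  Position 6: 'u' -> vowel (running count: 3)
Total vowels: 3

3


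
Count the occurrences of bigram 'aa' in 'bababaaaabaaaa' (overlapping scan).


Scanning 'bababaaaabaaaa' for bigram 'aa':
  Position 0: 'ba' -> no
  Position 1: 'ab' -> no
  Position 2: 'ba' -> no
  Position 3: 'ab' -> no
  Position 4: 'ba' -> no
  Position 5: 'aa' -> MATCH
  Position 6: 'aa' -> MATCH
  Position 7: 'aa' -> MATCH
  Position 8: 'ab' -> no
  Position 9: 'ba' -> no
  Position 10: 'aa' -> MATCH
  Position 11: 'aa' -> MATCH
  Position 12: 'aa' -> MATCH
Total matches: 6

6


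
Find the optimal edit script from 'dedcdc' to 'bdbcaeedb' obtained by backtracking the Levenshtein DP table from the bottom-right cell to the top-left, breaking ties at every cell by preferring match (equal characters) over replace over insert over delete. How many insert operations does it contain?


Edit distance = 7. Backtracking from cell (6, 9) with preference match > replace > insert > delete,
then listing the resulting alignment 'dedcdc' -> 'bdbcaeedb' left to right:
  Step 1: insert 'b' [insertion #1]
  Step 2: keep 'd'
  Step 3: insert 'b' [insertion #2]
  Step 4: insert 'c' [insertion #3]
  Step 5: replace e->a
  Step 6: replace d->e
  Step 7: replace c->e
  Step 8: keep 'd'
  Step 9: replace c->b
Total insertions: 3

3


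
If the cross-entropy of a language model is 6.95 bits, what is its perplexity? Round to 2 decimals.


Perplexity formula: PP = 2^H
H = 6.95
PP = 2^6.95
Decompose: 2^6.95 = 2^6 * 2^0.95
2^6 = 64, 2^0.95 ~ 1.9318727
PP ~ 64 * 1.9318727 = 123.6398528
Rounded to 2 decimals: 123.64

123.64


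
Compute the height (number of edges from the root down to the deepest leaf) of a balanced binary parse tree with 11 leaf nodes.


In a balanced binary tree with n leaves the deepest leaf is ceil(log2(n)) edges below the root.
log2(11) = 3.4594
ceil(3.4594) = 4
height (edges) = 4

4


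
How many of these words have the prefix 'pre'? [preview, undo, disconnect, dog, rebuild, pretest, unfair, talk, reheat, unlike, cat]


Checking each word for prefix 'pre':
  'preview' -> YES, starts with 'pre' (count: 1)
  'undo' -> no (count: 1)
  'disconnect' -> no (count: 1)
  'dog' -> no (count: 1)
  'rebuild' -> no (count: 1)
  'pretest' -> YES, starts with 'pre' (count: 2)
  'unfair' -> no (count: 2)
  'talk' -> no (count: 2)
  'reheat' -> no (count: 2)
  'unlike' -> no (count: 2)
  'cat' -> no (count: 2)
Total with prefix 'pre': 2

2


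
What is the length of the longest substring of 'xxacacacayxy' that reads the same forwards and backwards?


Scanning 'xxacacacayxy' for palindromic substrings.
Substring at positions 2-8: 'acacaca'.
Check: reverse('acacaca') = 'acacaca' -> palindrome confirmed.
Neighbouring characters ('x' / 'y') break symmetry, so it cannot extend further.
No longer palindromic substring exists; longest length = 7

7


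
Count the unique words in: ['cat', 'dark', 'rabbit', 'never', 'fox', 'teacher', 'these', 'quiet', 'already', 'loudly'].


Listing all tokens and tracking unique types:
  Token 1: 'cat' -> NEW (unique so far: 1)
  Token 2: 'dark' -> NEW (unique so far: 2)
  Token 3: 'rabbit' -> NEW (unique so far: 3)
  Token 4: 'never' -> NEW (unique so far: 4)
  Token 5: 'fox' -> NEW (unique so far: 5)
  Token 6: 'teacher' -> NEW (unique so far: 6)
  Token 7: 'these' -> NEW (unique so far: 7)
  Token 8: 'quiet' -> NEW (unique so far: 8)
  Token 9: 'already' -> NEW (unique so far: 9)
  Token 10: 'loudly' -> NEW (unique so far: 10)
Unique types: ('already', 'cat', 'dark', 'fox', 'loudly', 'never', 'quiet', 'rabbit', 'teacher', 'these')
Vocabulary size: 10

10


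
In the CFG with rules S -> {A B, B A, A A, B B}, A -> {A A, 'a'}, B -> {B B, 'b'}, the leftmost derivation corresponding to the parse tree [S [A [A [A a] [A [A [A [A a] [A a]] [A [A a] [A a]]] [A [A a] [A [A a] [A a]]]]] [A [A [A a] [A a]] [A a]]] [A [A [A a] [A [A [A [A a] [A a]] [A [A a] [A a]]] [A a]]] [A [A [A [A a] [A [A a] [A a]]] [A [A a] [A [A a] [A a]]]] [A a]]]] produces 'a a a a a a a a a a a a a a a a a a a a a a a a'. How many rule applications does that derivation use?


Every bracketed nonterminal node [X ...] in the tree is produced by exactly one rule application.
Reading the tree off as a leftmost derivation:
  Step 1: S  =>  A A   (applied S -> A A)
  Step 2: A A  =>  A A A   (applied A -> A A)
  Step 3: A A A  =>  A A A A   (applied A -> A A)
  Step 4: A A A A  =>  a A A A   (applied A -> a)
  Step 5: a A A A  =>  a A A A A   (applied A -> A A)
  Step 6: a A A A A  =>  a A A A A A   (applied A -> A A)
  Step 7: a A A A A A  =>  a A A A A A A   (applied A -> A A)
  Step 8: a A A A A A A  =>  a a A A A A A   (applied A -> a)
  Step 9: a a A A A A A  =>  a a a A A A A   (applied A -> a)
  Step 10: a a a A A A A  =>  a a a A A A A A   (applied A -> A A)
  Step 11: a a a A A A A A  =>  a a a a A A A A   (applied A -> a)
  Step 12: a a a a A A A A  =>  a a a a a A A A   (applied A -> a)
  Step 13: a a a a a A A A  =>  a a a a a A A A A   (applied A -> A A)
  Step 14: a a a a a A A A A  =>  a a a a a a A A A   (applied A -> a)
  Step 15: a a a a a a A A A  =>  a a a a a a A A A A   (applied A -> A A)
  Step 16: a a a a a a A A A A  =>  a a a a a a a A A A   (applied A -> a)
  Step 17: a a a a a a a A A A  =>  a a a a a a a a A A   (applied A -> a)
  Step 18: a a a a a a a a A A  =>  a a a a a a a a A A A   (applied A -> A A)
  Step 19: a a a a a a a a A A A  =>  a a a a a a a a A A A A   (applied A -> A A)
  Step 20: a a a a a a a a A A A A  =>  a a a a a a a a a A A A   (applied A -> a)
  Step 21: a a a a a a a a a A A A  =>  a a a a a a a a a a A A   (applied A -> a)
  Step 22: a a a a a a a a a a A A  =>  a a a a a a a a a a a A   (applied A -> a)
  Step 23: a a a a a a a a a a a A  =>  a a a a a a a a a a a A A   (applied A -> A A)
  Step 24: a a a a a a a a a a a A A  =>  a a a a a a a a a a a A A A   (applied A -> A A)
  Step 25: a a a a a a a a a a a A A A  =>  a a a a a a a a a a a a A A   (applied A -> a)
  Step 26: a a a a a a a a a a a a A A  =>  a a a a a a a a a a a a A A A   (applied A -> A A)
  Step 27: a a a a a a a a a a a a A A A  =>  a a a a a a a a a a a a A A A A   (applied A -> A A)
  Step 28: a a a a a a a a a a a a A A A A  =>  a a a a a a a a a a a a A A A A A   (applied A -> A A)
  Step 29: a a a a a a a a a a a a A A A A A  =>  a a a a a a a a a a a a a A A A A   (applied A -> a)
  Step 30: a a a a a a a a a a a a a A A A A  =>  a a a a a a a a a a a a a a A A A   (applied A -> a)
  Step 31: a a a a a a a a a a a a a a A A A  =>  a a a a a a a a a a a a a a A A A A   (applied A -> A A)
  Step 32: a a a a a a a a a a a a a a A A A A  =>  a a a a a a a a a a a a a a a A A A   (applied A -> a)
  Step 33: a a a a a a a a a a a a a a a A A A  =>  a a a a a a a a a a a a a a a a A A   (applied A -> a)
  Step 34: a a a a a a a a a a a a a a a a A A  =>  a a a a a a a a a a a a a a a a a A   (applied A -> a)
  Step 35: a a a a a a a a a a a a a a a a a A  =>  a a a a a a a a a a a a a a a a a A A   (applied A -> A A)
  Step 36: a a a a a a a a a a a a a a a a a A A  =>  a a a a a a a a a a a a a a a a a A A A   (applied A -> A A)
  Step 37: a a a a a a a a a a a a a a a a a A A A  =>  a a a a a a a a a a a a a a a a a A A A A   (applied A -> A A)
  Step 38: a a a a a a a a a a a a a a a a a A A A A  =>  a a a a a a a a a a a a a a a a a a A A A   (applied A -> a)
  Step 39: a a a a a a a a a a a a a a a a a a A A A  =>  a a a a a a a a a a a a a a a a a a A A A A   (applied A -> A A)
  Step 40: a a a a a a a a a a a a a a a a a a A A A A  =>  a a a a a a a a a a a a a a a a a a a A A A   (applied A -> a)
  Step 41: a a a a a a a a a a a a a a a a a a a A A A  =>  a a a a a a a a a a a a a a a a a a a a A A   (applied A -> a)
  Step 42: a a a a a a a a a a a a a a a a a a a a A A  =>  a a a a a a a a a a a a a a a a a a a a A A A   (applied A -> A A)
  Step 43: a a a a a a a a a a a a a a a a a a a a A A A  =>  a a a a a a a a a a a a a a a a a a a a a A A   (applied A -> a)
  Step 44: a a a a a a a a a a a a a a a a a a a a a A A  =>  a a a a a a a a a a a a a a a a a a a a a A A A   (applied A -> A A)
  Step 45: a a a a a a a a a a a a a a a a a a a a a A A A  =>  a a a a a a a a a a a a a a a a a a a a a a A A   (applied A -> a)
  Step 46: a a a a a a a a a a a a a a a a a a a a a a A A  =>  a a a a a a a a a a a a a a a a a a a a a a a A   (applied A -> a)
  Step 47: a a a a a a a a a a a a a a a a a a a a a a a A  =>  a a a a a a a a a a a a a a a a a a a a a a a a   (applied A -> a)
Final yield: a a a a a a a a a a a a a a a a a a a a a a a a
Total rewrite steps: 47

47


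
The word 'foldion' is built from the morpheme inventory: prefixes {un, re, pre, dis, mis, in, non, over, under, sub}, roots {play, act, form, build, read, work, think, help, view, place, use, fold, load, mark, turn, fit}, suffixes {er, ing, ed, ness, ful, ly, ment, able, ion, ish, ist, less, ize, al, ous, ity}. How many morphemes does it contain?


Segmenting 'foldion' against the inventory:
  'fold' -> root (morpheme 1)
  'ion' -> suffix (morpheme 2)
Total morphemes: 2

2


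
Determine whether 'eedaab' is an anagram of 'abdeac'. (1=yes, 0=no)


Sort characters of 'eedaab': 'aabdee'
Sort characters of 'abdeac': 'aabcde'
Sorted forms differ -> they are NOT anagrams
Result: 0

0


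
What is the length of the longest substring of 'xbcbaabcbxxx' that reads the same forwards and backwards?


Scanning 'xbcbaabcbxxx' for palindromic substrings.
Substring at positions 0-9: 'xbcbaabcbx'.
Check: reverse('xbcbaabcbx') = 'xbcbaabcbx' -> palindrome confirmed.
Neighbouring characters ('-' / 'x') break symmetry, so it cannot extend further.
No longer palindromic substring exists; longest length = 10

10


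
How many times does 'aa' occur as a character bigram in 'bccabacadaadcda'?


Scanning 'bccabacadaadcda' for bigram 'aa':
  Position 0: 'bc' -> no
  Position 1: 'cc' -> no
  Position 2: 'ca' -> no
  Position 3: 'ab' -> no
  Position 4: 'ba' -> no
  Position 5: 'ac' -> no
  Position 6: 'ca' -> no
  Position 7: 'ad' -> no
  Position 8: 'da' -> no
  Position 9: 'aa' -> MATCH
  Position 10: 'ad' -> no
  Position 11: 'dc' -> no
  Position 12: 'cd' -> no
  Position 13: 'da' -> no
Total matches: 1

1


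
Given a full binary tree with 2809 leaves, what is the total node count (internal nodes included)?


Leaf nodes (terminals): 2809
Internal nodes = n - 1 = 2809 - 1 = 2808
Total = leaves + internal = 2809 + 2808 = 5617

5617


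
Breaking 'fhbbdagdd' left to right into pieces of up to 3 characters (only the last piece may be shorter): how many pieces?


'fhbbdagdd' has 9 characters.
Chunking with max size 3:
  Chunk 1: 'fhb' (positions 0-2)
  Chunk 2: 'bda' (positions 3-5)
  Chunk 3: 'gdd' (positions 6-8)
Total chunks: ceil(9 / 3) = 3

3


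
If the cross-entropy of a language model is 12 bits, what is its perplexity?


Perplexity formula: PP = 2^H
H = 12
PP = 2^12
PP = 2^12 = 4096

4096


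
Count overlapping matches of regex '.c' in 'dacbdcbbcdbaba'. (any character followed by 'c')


Pattern: .c means any character followed by 'c'.
Scanning 'dacbdcbbcdbaba' position-by-position:
  Pos 0: window 'da' -> no
  Pos 1: window 'ac' -> MATCH
  Pos 2: window 'cb' -> no
  Pos 3: window 'bd' -> no
  Pos 4: window 'dc' -> MATCH
  Pos 5: window 'cb' -> no
  Pos 6: window 'bb' -> no
  Pos 7: window 'bc' -> MATCH
  Pos 8: window 'cd' -> no
  Pos 9: window 'db' -> no
  Pos 10: window 'ba' -> no
  Pos 11: window 'ab' -> no
  Pos 12: window 'ba' -> no
  Pos 13: window 'a' -> no
Total matches: 3

3


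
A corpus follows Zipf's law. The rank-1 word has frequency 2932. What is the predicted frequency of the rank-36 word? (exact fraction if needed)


Zipf's law: freq(rank) = f1 / rank
f1 = 2932, rank = 36
freq = 2932 / 36
GCD(2932, 36) = 4
Simplified: 733/9

733/9


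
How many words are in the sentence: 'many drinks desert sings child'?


Counting words by splitting on spaces:
  Word 1: 'many'
  Word 2: 'drinks'
  Word 3: 'desert'
  Word 4: 'sings'
  Word 5: 'child'
Total words: 5

5


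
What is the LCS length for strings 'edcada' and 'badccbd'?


DP table for LCS of 'edcada' and 'badccbd':
       b  a  d  c  c  b  d
    0  0  0  0  0  0  0  0
  e 0  0  0  0  0  0  0  0
  d 0  0  0  1  1  1  1  1
  c 0  0  0  1  2  2  2  2
  a 0  0  1  1  2  2  2  2
  d 0  0  1  2  2  2  2  3
  a 0  0  1  2  2  2  2  3
LCS: 'dcd'
LCS length = 3

3


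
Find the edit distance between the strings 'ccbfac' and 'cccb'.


Building DP table for s1='ccbfac' (len 6) and s2='cccb' (len 4):
       c  c  c  b
    0  1  2  3  4
  c 1  0  1  2  3
  c 2  1  0  1  2
  b 3  2  1  1  1
  f 4  3  2  2  2
  a 5  4  3  3  3
  c 6  5  4  3  4
Edit distance = dp[6][4] = 4

4


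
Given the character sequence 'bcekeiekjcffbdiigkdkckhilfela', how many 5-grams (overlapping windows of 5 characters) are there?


String 'bcekeiekjcffbdiigkdkckhilfela' has length L = 29.
Number of overlapping n-grams = L - n + 1
Substituting: 29 - 5 + 1 = 25

25


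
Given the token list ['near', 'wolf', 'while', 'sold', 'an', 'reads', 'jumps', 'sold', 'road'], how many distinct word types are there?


Listing all tokens and tracking unique types:
  Token 1: 'near' -> NEW (unique so far: 1)
  Token 2: 'wolf' -> NEW (unique so far: 2)
  Token 3: 'while' -> NEW (unique so far: 3)
  Token 4: 'sold' -> NEW (unique so far: 4)
  Token 5: 'an' -> NEW (unique so far: 5)
  Token 6: 'reads' -> NEW (unique so far: 6)
  Token 7: 'jumps' -> NEW (unique so far: 7)
  Token 8: 'sold' -> duplicate (unique so far: 7)
  Token 9: 'road' -> NEW (unique so far: 8)
Unique types: ('an', 'jumps', 'near', 'reads', 'road', 'sold', 'while', 'wolf')
Vocabulary size: 8

8


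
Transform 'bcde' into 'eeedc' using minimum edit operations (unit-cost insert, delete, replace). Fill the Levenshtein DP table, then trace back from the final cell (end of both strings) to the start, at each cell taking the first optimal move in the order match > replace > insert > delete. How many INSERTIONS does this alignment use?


Edit distance = 4. Backtracking from cell (4, 5) with preference match > replace > insert > delete,
then listing the resulting alignment 'bcde' -> 'eeedc' left to right:
  Step 1: insert 'e' [insertion #1]
  Step 2: replace b->e
  Step 3: replace c->e
  Step 4: keep 'd'
  Step 5: replace e->c
Total insertions: 1

1


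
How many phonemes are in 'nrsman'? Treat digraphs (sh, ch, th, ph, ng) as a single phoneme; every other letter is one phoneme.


Parsing 'nrsman' greedily, digraphs first:
  'n' -> consonant phoneme (phonemes so far: 1)
  'r' -> consonant phoneme (phonemes so far: 2)
  's' -> consonant phoneme (phonemes so far: 3)
  'm' -> consonant phoneme (phonemes so far: 4)
  'a' -> vowel phoneme (phonemes so far: 5)
  'n' -> consonant phoneme (phonemes so far: 6)
Total phonemes: 6

6


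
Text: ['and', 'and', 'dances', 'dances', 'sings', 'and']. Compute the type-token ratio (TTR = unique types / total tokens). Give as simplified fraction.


Tokens: 6
Unique types: ('and', 'dances', 'sings') = 3
TTR = 3/6
Simplify: divide both by 3 -> 1/2
TTR = 1/2

1/2


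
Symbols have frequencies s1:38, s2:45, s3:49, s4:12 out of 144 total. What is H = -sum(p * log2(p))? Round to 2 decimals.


Computing entropy H = -sum(p_i * log2(p_i)):
  s1: p = 38/144 = 0.2639, -p*log2(p) = 0.5072
  s2: p = 45/144 = 0.3125, -p*log2(p) = 0.5244
  s3: p = 49/144 = 0.3403, -p*log2(p) = 0.5292
  s4: p = 12/144 = 0.0833, -p*log2(p) = 0.2987
H = sum of terms = 1.8595
Rounded to 2 decimals: 1.86

1.86


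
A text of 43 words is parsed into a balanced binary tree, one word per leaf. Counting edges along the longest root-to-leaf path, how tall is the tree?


In a balanced binary tree with n leaves the deepest leaf is ceil(log2(n)) edges below the root.
log2(43) = 5.4263
ceil(5.4263) = 6
height (edges) = 6

6


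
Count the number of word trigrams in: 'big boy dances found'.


Word trigrams from [4] words:
  Trigram 1: (big boy dances)
  Trigram 2: (boy dances found)
Total word trigrams: 4 - 2 = 2

2


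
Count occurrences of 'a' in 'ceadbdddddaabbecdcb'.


Scanning 'ceadbdddddaabbecdcb' for 'a':
  Position 2: 'a' -> MATCH (count: 1)
  Position 10: 'a' -> MATCH (count: 2)
  Position 11: 'a' -> MATCH (count: 3)
Total occurrences of 'a': 3

3


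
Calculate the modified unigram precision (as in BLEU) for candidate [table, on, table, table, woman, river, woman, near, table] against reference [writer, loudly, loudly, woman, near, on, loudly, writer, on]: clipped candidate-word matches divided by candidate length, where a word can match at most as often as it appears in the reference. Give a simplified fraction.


Reference word counts: {'loudly': 3, 'near': 1, 'on': 2, 'woman': 1, 'writer': 2}
Checking each candidate word (with clipping):
  'table' -> not in reference -> no match (matches: 0)
  'on' -> in reference (ref count 2, used 1/2) -> match (matches: 1)
  'table' -> not in reference -> no match (matches: 1)
  'table' -> not in reference -> no match (matches: 1)
  'woman' -> in reference (ref count 1, used 1/1) -> match (matches: 2)
  'river' -> not in reference -> no match (matches: 2)
  'woman' -> ref count 1 already used up (1/1) -> clipped, no match (matches: 2)
  'near' -> in reference (ref count 1, used 1/1) -> match (matches: 3)
  'table' -> not in reference -> no match (matches: 3)
Clipped matches: 3, Candidate length: 9
Precision = 3/9 = 1/3

1/3


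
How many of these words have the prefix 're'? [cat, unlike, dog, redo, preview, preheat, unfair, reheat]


Checking each word for prefix 're':
  'cat' -> no (count: 0)
  'unlike' -> no (count: 0)
  'dog' -> no (count: 0)
  'redo' -> YES, starts with 're' (count: 1)
  'preview' -> no (count: 1)
  'preheat' -> no (count: 1)
  'unfair' -> no (count: 1)
  'reheat' -> YES, starts with 're' (count: 2)
Total with prefix 're': 2

2


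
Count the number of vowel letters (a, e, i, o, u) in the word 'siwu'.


Scanning each character of 'siwu':
  Position 1: 's' -> consonant (running count: 0)
  Position 2: 'i' -> vowel (running count: 1)
  Position 3: 'w' -> consonant (running count: 1)
  Position 4: 'u' -> vowel (running count: 2)
Total vowels: 2

2


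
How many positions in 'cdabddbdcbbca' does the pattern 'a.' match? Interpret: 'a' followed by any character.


Pattern: a. means 'a' followed by any character.
Scanning 'cdabddbdcbbca' position-by-position:
  Pos 0: window 'cd' -> no
  Pos 1: window 'da' -> no
  Pos 2: window 'ab' -> MATCH
  Pos 3: window 'bd' -> no
  Pos 4: window 'dd' -> no
  Pos 5: window 'db' -> no
  Pos 6: window 'bd' -> no
  Pos 7: window 'dc' -> no
  Pos 8: window 'cb' -> no
  Pos 9: window 'bb' -> no
  Pos 10: window 'bc' -> no
  Pos 11: window 'ca' -> no
  Pos 12: window 'a' -> no
Total matches: 1

1


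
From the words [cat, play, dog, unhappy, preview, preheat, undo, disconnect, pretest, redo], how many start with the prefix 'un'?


Checking each word for prefix 'un':
  'cat' -> no (count: 0)
  'play' -> no (count: 0)
  'dog' -> no (count: 0)
  'unhappy' -> YES, starts with 'un' (count: 1)
  'preview' -> no (count: 1)
  'preheat' -> no (count: 1)
  'undo' -> YES, starts with 'un' (count: 2)
  'disconnect' -> no (count: 2)
  'pretest' -> no (count: 2)
  'redo' -> no (count: 2)
Total with prefix 'un': 2

2


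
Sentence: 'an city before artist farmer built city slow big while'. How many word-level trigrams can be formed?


Word trigrams from [10] words:
  Trigram 1: (an city before)
  Trigram 2: (city before artist)
  Trigram 3: (before artist farmer)
  Trigram 4: (artist farmer built)
  Trigram 5: (farmer built city)
  Trigram 6: (built city slow)
  Trigram 7: (city slow big)
  Trigram 8: (slow big while)
Total word trigrams: 10 - 2 = 8

8


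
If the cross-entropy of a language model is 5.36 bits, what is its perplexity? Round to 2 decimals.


Perplexity formula: PP = 2^H
H = 5.36
PP = 2^5.36
Decompose: 2^5.36 = 2^5 * 2^0.36
2^5 = 32, 2^0.36 ~ 1.2834259
PP ~ 32 * 1.2834259 = 41.0696288
Rounded to 2 decimals: 41.07

41.07


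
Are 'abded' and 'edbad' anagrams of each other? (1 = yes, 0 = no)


Sort characters of 'abded': 'abdde'
Sort characters of 'edbad': 'abdde'
Sorted forms match -> they ARE anagrams
Result: 1

1


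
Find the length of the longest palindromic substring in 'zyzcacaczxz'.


Scanning 'zyzcacaczxz' for palindromic substrings.
Substring at positions 2-8: 'zcacacz'.
Check: reverse('zcacacz') = 'zcacacz' -> palindrome confirmed.
Neighbouring characters ('y' / 'x') break symmetry, so it cannot extend further.
No longer palindromic substring exists; longest length = 7

7


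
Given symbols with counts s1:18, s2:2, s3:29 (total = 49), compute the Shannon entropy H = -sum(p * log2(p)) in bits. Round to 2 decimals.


Computing entropy H = -sum(p_i * log2(p_i)):
  s1: p = 18/49 = 0.3673, -p*log2(p) = 0.5307
  s2: p = 2/49 = 0.0408, -p*log2(p) = 0.1884
  s3: p = 29/49 = 0.5918, -p*log2(p) = 0.4479
H = sum of terms = 1.1670
Rounded to 2 decimals: 1.17

1.17


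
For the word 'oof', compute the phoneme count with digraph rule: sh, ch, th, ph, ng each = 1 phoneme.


Parsing 'oof' greedily, digraphs first:
  'o' -> vowel phoneme (phonemes so far: 1)
  'o' -> vowel phoneme (phonemes so far: 2)
  'f' -> consonant phoneme (phonemes so far: 3)
Total phonemes: 3

3


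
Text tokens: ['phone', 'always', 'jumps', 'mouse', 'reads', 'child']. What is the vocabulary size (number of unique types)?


Listing all tokens and tracking unique types:
  Token 1: 'phone' -> NEW (unique so far: 1)
  Token 2: 'always' -> NEW (unique so far: 2)
  Token 3: 'jumps' -> NEW (unique so far: 3)
  Token 4: 'mouse' -> NEW (unique so far: 4)
  Token 5: 'reads' -> NEW (unique so far: 5)
  Token 6: 'child' -> NEW (unique so far: 6)
Unique types: ('always', 'child', 'jumps', 'mouse', 'phone', 'reads')
Vocabulary size: 6

6


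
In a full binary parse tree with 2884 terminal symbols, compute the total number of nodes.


Leaf nodes (terminals): 2884
Internal nodes = n - 1 = 2884 - 1 = 2883
Total = leaves + internal = 2884 + 2883 = 5767

5767


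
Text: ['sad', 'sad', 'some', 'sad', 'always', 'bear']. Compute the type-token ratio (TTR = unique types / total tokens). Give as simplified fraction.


Tokens: 6
Unique types: ('always', 'bear', 'sad', 'some') = 4
TTR = 4/6
Simplify: divide both by 2 -> 2/3
TTR = 2/3

2/3


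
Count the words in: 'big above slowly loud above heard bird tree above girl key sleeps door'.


Counting words by splitting on spaces:
  Word 1: 'big'
  Word 2: 'above'
  Word 3: 'slowly'
  Word 4: 'loud'
  Word 5: 'above'
  Word 6: 'heard'
  Word 7: 'bird'
  Word 8: 'tree'
  Word 9: 'above'
  Word 10: 'girl'
  Word 11: 'key'
  Word 12: 'sleeps'
  Word 13: 'door'
Total words: 13

13


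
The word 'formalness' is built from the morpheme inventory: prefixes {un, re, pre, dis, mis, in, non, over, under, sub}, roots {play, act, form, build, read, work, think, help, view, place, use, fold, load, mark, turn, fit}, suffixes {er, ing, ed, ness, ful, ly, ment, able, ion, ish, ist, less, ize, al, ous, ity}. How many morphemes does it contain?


Segmenting 'formalness' against the inventory:
  'form' -> root (morpheme 1)
  'al' -> suffix (morpheme 2)
  'ness' -> suffix (morpheme 3)
Total morphemes: 3

3


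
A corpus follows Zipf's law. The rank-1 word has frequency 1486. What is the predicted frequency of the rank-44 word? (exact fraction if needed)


Zipf's law: freq(rank) = f1 / rank
f1 = 1486, rank = 44
freq = 1486 / 44
GCD(1486, 44) = 2
Simplified: 743/22

743/22


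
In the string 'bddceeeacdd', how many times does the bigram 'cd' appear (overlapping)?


Scanning 'bddceeeacdd' for bigram 'cd':
  Position 0: 'bd' -> no
  Position 1: 'dd' -> no
  Position 2: 'dc' -> no
  Position 3: 'ce' -> no
  Position 4: 'ee' -> no
  Position 5: 'ee' -> no
  Position 6: 'ea' -> no
  Position 7: 'ac' -> no
  Position 8: 'cd' -> MATCH
  Position 9: 'dd' -> no
Total matches: 1

1


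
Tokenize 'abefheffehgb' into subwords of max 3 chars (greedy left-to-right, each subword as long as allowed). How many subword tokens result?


'abefheffehgb' has 12 characters.
Chunking with max size 3:
  Chunk 1: 'abe' (positions 0-2)
  Chunk 2: 'fhe' (positions 3-5)
  Chunk 3: 'ffe' (positions 6-8)
  Chunk 4: 'hgb' (positions 9-11)
Total chunks: ceil(12 / 3) = 4

4


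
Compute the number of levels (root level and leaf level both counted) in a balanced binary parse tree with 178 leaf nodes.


In a balanced binary tree with n leaves the deepest leaf is ceil(log2(n)) edges below the root,
so counting node levels inclusive of root and leaves gives ceil(log2(n)) + 1 levels.
log2(178) = 7.4757
ceil(7.4757) = 8
levels = 8 + 1 = 9

9


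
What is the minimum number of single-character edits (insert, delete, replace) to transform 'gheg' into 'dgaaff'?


Building DP table for s1='gheg' (len 4) and s2='dgaaff' (len 6):
       d  g  a  a  f  f
    0  1  2  3  4  5  6
  g 1  1  1  2  3  4  5
  h 2  2  2  2  3  4  5
  e 3  3  3  3  3  4  5
  g 4  4  3  4  4  4  5
Edit distance = dp[4][6] = 5

5


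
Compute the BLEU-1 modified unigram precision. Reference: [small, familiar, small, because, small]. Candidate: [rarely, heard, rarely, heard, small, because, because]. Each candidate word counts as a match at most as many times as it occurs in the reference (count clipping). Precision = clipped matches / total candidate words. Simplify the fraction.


Reference word counts: {'because': 1, 'familiar': 1, 'small': 3}
Checking each candidate word (with clipping):
  'rarely' -> not in reference -> no match (matches: 0)
  'heard' -> not in reference -> no match (matches: 0)
  'rarely' -> not in reference -> no match (matches: 0)
  'heard' -> not in reference -> no match (matches: 0)
  'small' -> in reference (ref count 3, used 1/3) -> match (matches: 1)
  'because' -> in reference (ref count 1, used 1/1) -> match (matches: 2)
  'because' -> ref count 1 already used up (1/1) -> clipped, no match (matches: 2)
Clipped matches: 2, Candidate length: 7
Precision = 2/7

2/7


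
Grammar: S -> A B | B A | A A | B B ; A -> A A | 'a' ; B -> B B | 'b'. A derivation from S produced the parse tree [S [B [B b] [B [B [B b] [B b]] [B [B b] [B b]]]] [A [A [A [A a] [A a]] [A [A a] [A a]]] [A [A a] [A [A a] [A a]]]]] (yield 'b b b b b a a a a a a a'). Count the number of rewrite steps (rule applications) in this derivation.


Every bracketed nonterminal node [X ...] in the tree is produced by exactly one rule application.
Reading the tree off as a leftmost derivation:
  Step 1: S  =>  B A   (applied S -> B A)
  Step 2: B A  =>  B B A   (applied B -> B B)
  Step 3: B B A  =>  b B A   (applied B -> b)
  Step 4: b B A  =>  b B B A   (applied B -> B B)
  Step 5: b B B A  =>  b B B B A   (applied B -> B B)
  Step 6: b B B B A  =>  b b B B A   (applied B -> b)
  Step 7: b b B B A  =>  b b b B A   (applied B -> b)
  Step 8: b b b B A  =>  b b b B B A   (applied B -> B B)
  Step 9: b b b B B A  =>  b b b b B A   (applied B -> b)
  Step 10: b b b b B A  =>  b b b b b A   (applied B -> b)
  Step 11: b b b b b A  =>  b b b b b A A   (applied A -> A A)
  Step 12: b b b b b A A  =>  b b b b b A A A   (applied A -> A A)
  Step 13: b b b b b A A A  =>  b b b b b A A A A   (applied A -> A A)
  Step 14: b b b b b A A A A  =>  b b b b b a A A A   (applied A -> a)
  Step 15: b b b b b a A A A  =>  b b b b b a a A A   (applied A -> a)
  Step 16: b b b b b a a A A  =>  b b b b b a a A A A   (applied A -> A A)
  Step 17: b b b b b a a A A A  =>  b b b b b a a a A A   (applied A -> a)
  Step 18: b b b b b a a a A A  =>  b b b b b a a a a A   (applied A -> a)
  Step 19: b b b b b a a a a A  =>  b b b b b a a a a A A   (applied A -> A A)
  Step 20: b b b b b a a a a A A  =>  b b b b b a a a a a A   (applied A -> a)
  Step 21: b b b b b a a a a a A  =>  b b b b b a a a a a A A   (applied A -> A A)
  Step 22: b b b b b a a a a a A A  =>  b b b b b a a a a a a A   (applied A -> a)
  Step 23: b b b b b a a a a a a A  =>  b b b b b a a a a a a a   (applied A -> a)
Final yield: b b b b b a a a a a a a
Total rewrite steps: 23

23


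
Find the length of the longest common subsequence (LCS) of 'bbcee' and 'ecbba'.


DP table for LCS of 'bbcee' and 'ecbba':
       e  c  b  b  a
    0  0  0  0  0  0
  b 0  0  0  1  1  1
  b 0  0  0  1  2  2
  c 0  0  1  1  2  2
  e 0  1  1  1  2  2
  e 0  1  1  1  2  2
LCS: 'bb'
LCS length = 2

2
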